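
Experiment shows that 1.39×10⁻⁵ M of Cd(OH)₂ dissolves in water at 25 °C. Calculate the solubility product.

Ksp = 1.07×10⁻¹⁴

Cd(OH)₂(s) ⇌ Cd²⁺(aq) + 2 OH⁻(aq)
Call the molar solubility s, so that [Cd²⁺] = s and [OH⁻] = 2s.
Ksp = [Cd²⁺][OH⁻]^2 = s · (2s)^2 = 4s^3
Ksp = 4 × (1.39×10⁻⁵)^3 = 1.07×10⁻¹⁴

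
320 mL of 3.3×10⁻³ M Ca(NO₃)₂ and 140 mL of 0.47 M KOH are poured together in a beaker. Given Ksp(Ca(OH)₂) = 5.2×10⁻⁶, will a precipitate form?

Yes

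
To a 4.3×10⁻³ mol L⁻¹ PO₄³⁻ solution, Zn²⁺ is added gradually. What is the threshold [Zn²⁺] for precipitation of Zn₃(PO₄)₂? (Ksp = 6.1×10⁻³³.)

A salt starts to precipitate once the ion product Q reaches its Ksp.
Zn₃(PO₄)₂(s) ⇌ 3 Zn²⁺(aq) + 2 PO₄³⁻(aq)
Ksp = [Zn²⁺]^3[PO₄³⁻]^2 = [Zn²⁺]^3(4.3×10⁻³)^2
[Zn²⁺]^3 = 6.1×10⁻³³ / (4.3×10⁻³)^2 = 3.3×10⁻²⁸
[Zn²⁺] = 6.9×10⁻¹⁰ mol L⁻¹

6.9×10⁻¹⁰ M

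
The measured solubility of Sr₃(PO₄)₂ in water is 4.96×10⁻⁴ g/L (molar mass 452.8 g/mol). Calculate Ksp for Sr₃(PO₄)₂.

Ksp = 1.70×10⁻²⁸

s = (4.96×10⁻⁴ g L⁻¹)/(452.8 g mol⁻¹) = 1.0954×10⁻⁶ M
Sr₃(PO₄)₂(s) ⇌ 3 Sr²⁺(aq) + 2 PO₄³⁻(aq)
Call the molar solubility s, so that [Sr²⁺] = 3s and [PO₄³⁻] = 2s.
Ksp = [Sr²⁺]^3[PO₄³⁻]^2 = (3s)^3 · (2s)^2 = 108s^5
Ksp = 108 × (1.0954×10⁻⁶)^5 = 1.70×10⁻²⁸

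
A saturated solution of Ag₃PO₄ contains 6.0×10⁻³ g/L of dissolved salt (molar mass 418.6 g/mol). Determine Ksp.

Ksp = 1.1×10⁻¹⁸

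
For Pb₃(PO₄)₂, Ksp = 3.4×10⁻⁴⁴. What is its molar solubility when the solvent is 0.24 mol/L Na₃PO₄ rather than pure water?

2.8×10⁻¹⁵ M

Pb₃(PO₄)₂(s) ⇌ 3 Pb²⁺(aq) + 2 PO₄³⁻(aq)
PO₄³⁻ is already present at 0.24 mol/L. If s mol/L of Pb₃(PO₄)₂ dissolves, [Pb²⁺] = 3s while [PO₄³⁻] ≈ 0.24 mol/L.
Ksp = [Pb²⁺]^3[PO₄³⁻]^2 = (3s)^3(0.24)^2
(3s)^3 = 3.4×10⁻⁴⁴ / (0.24)^2 = 5.9×10⁻⁴³
s = 2.8×10⁻¹⁵ mol/L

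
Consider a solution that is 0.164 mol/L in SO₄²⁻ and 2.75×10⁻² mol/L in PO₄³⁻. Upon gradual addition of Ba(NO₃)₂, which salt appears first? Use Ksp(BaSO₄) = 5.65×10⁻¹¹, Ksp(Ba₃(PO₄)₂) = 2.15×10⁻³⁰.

Precipitation of each salt begins when its ion product equals Ksp.
For BaSO₄: [Ba²⁺] = (Ksp/[SO₄²⁻]) = 3.45×10⁻¹⁰ mol/L
For Ba₃(PO₄)₂: [Ba²⁺] = (Ksp/[PO₄³⁻]^2)^(1/3) = 1.42×10⁻⁹ mol/L
The smaller threshold [Ba²⁺] is reached first, so BaSO₄ precipitates first.

BaSO₄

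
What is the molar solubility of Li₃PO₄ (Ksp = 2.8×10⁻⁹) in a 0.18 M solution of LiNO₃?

4.8×10⁻⁷ M

Li₃PO₄(s) ⇌ 3 Li⁺(aq) + PO₄³⁻(aq)
With Li⁺ already at 0.18 M and s small, take [Li⁺] ≈ 0.18 M and [PO₄³⁻] = s.
Ksp = [Li⁺]^3[PO₄³⁻] = (0.18)^3s
s = 2.8×10⁻⁹ / (0.18)^3 = 4.8×10⁻⁷
s = 4.8×10⁻⁷ M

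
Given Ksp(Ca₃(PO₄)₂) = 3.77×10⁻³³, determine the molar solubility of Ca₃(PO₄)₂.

Ca₃(PO₄)₂(s) ⇌ 3 Ca²⁺(aq) + 2 PO₄³⁻(aq)
Call the molar solubility s, so that [Ca²⁺] = 3s and [PO₄³⁻] = 2s.
Ksp = [Ca²⁺]^3[PO₄³⁻]^2 = (3s)^3 · (2s)^2 = 108s^5
108s^5 = 3.77×10⁻³³  ⇒  s^5 = 3.49×10⁻³⁵
s = (3.49×10⁻³⁵)^(1/5) = 1.28×10⁻⁷ M

1.28×10⁻⁷ M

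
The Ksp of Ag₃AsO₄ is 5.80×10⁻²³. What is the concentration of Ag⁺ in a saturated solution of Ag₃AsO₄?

3.63×10⁻⁶ M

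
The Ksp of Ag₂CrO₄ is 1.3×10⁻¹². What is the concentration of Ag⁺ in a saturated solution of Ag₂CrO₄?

Ag₂CrO₄(s) ⇌ 2 Ag⁺(aq) + CrO₄²⁻(aq)
For each mole of Ag₂CrO₄ that dissolves per liter, [Ag⁺] = 2s and [CrO₄²⁻] = s; let s denote this solubility.
Ksp = [Ag⁺]^2[CrO₄²⁻] = (2s)^2 · s = 4s^3 = 1.3×10⁻¹²
s = 6.9×10⁻⁵ mol L⁻¹
[Ag⁺] = 2s = 1.4×10⁻⁴ mol L⁻¹

1.4×10⁻⁴ M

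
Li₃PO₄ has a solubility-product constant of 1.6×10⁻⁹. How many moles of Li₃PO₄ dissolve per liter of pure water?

2.8×10⁻³ M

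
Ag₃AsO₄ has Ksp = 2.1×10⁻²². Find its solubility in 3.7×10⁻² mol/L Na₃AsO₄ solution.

Ag₃AsO₄(s) ⇌ 3 Ag⁺(aq) + AsO₄³⁻(aq)
The solution already contains AsO₄³⁻ at 3.7×10⁻² mol/L. Let s be the molar solubility of Ag₃AsO₄.
[AsO₄³⁻] ≈ 3.7×10⁻² mol/L (common ion dominates); [Ag⁺] = 3s.
Ksp = [Ag⁺]^3[AsO₄³⁻] = (3s)^3(3.7×10⁻²)
(3s)^3 = 2.1×10⁻²² / (3.7×10⁻²) = 5.7×10⁻²¹
s = 5.9×10⁻⁸ mol/L

5.9×10⁻⁸ M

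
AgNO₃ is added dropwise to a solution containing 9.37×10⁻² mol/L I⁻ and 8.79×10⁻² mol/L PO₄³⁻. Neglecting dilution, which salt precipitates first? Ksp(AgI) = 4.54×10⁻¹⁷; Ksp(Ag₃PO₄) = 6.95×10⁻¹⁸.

AgI

Precipitation begins when Q = Ksp.
For AgI: [Ag⁺] = (Ksp/[I⁻]) = 4.85×10⁻¹⁶ mol/L
For Ag₃PO₄: [Ag⁺] = (Ksp/[PO₄³⁻])^(1/3) = 4.29×10⁻⁶ mol/L
Since AgI needs less Ag⁺ to reach saturation, it precipitates first.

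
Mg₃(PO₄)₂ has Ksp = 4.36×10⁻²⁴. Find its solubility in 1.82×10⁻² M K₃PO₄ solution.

7.87×10⁻⁸ M

Mg₃(PO₄)₂(s) ⇌ 3 Mg²⁺(aq) + 2 PO₄³⁻(aq)
The solution already contains PO₄³⁻ at 1.82×10⁻² M. Let s be the molar solubility of Mg₃(PO₄)₂.
[PO₄³⁻] ≈ 1.82×10⁻² M (common ion dominates); [Mg²⁺] = 3s.
Ksp = [Mg²⁺]^3[PO₄³⁻]^2 = (3s)^3(1.82×10⁻²)^2
(3s)^3 = 4.36×10⁻²⁴ / (1.82×10⁻²)^2 = 1.32×10⁻²⁰
s = 7.87×10⁻⁸ M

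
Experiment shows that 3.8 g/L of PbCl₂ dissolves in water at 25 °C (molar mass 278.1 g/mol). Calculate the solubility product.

Ksp = 1.0×10⁻⁵

Convert to molarity: s = 3.8 / 278.1 = 1.366×10⁻² mol/L
PbCl₂(s) ⇌ Pb²⁺(aq) + 2 Cl⁻(aq)
With molar solubility s: [Pb²⁺] = s, [Cl⁻] = 2s.
Ksp = [Pb²⁺][Cl⁻]^2 = s · (2s)^2 = 4s^3
Ksp = 4 × (1.366×10⁻²)^3 = 1.0×10⁻⁵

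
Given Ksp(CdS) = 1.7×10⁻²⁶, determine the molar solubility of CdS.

CdS(s) ⇌ Cd²⁺(aq) + S²⁻(aq)
If s mol/L of CdS dissolves, [Cd²⁺] = s and [S²⁻] = s.
Ksp = [Cd²⁺][S²⁻] = s · s = s^2
s^2 = 1.7×10⁻²⁶
s = 1.3×10⁻¹³ mol/L

1.3×10⁻¹³ M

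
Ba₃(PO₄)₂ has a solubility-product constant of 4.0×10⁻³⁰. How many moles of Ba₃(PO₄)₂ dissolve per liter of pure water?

5.2×10⁻⁷ M

Ba₃(PO₄)₂(s) ⇌ 3 Ba²⁺(aq) + 2 PO₄³⁻(aq)
With molar solubility s: [Ba²⁺] = 3s, [PO₄³⁻] = 2s.
Ksp = [Ba²⁺]^3[PO₄³⁻]^2 = (3s)^3 · (2s)^2 = 108s^5
108s^5 = 4.0×10⁻³⁰  ⇒  s^5 = 3.7×10⁻³²
s = 5.2×10⁻⁷ mol/L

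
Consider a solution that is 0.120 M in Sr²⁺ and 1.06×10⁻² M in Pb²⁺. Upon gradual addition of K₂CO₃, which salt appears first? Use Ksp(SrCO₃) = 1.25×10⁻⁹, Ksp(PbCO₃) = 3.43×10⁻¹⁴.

Precipitation of each salt begins when its ion product equals Ksp.
For SrCO₃: [CO₃²⁻] = (Ksp/[Sr²⁺]) = 1.04×10⁻⁸ M
For PbCO₃: [CO₃²⁻] = (Ksp/[Pb²⁺]) = 3.24×10⁻¹² M
The smaller threshold [CO₃²⁻] is reached first, so PbCO₃ precipitates first.

PbCO₃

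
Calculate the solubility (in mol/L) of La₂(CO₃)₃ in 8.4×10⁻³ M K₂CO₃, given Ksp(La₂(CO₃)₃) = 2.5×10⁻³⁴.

La₂(CO₃)₃(s) ⇌ 2 La³⁺(aq) + 3 CO₃²⁻(aq)
The solution already contains CO₃²⁻ at 8.4×10⁻³ M. Let s be the molar solubility of La₂(CO₃)₃.
[CO₃²⁻] ≈ 8.4×10⁻³ M (common ion dominates); [La³⁺] = 2s.
Ksp = [La³⁺]^2[CO₃²⁻]^3 = (2s)^2(8.4×10⁻³)^3
(2s)^2 = 2.5×10⁻³⁴ / (8.4×10⁻³)^3 = 4.2×10⁻²⁸
s = 1.0×10⁻¹⁴ M

1.0×10⁻¹⁴ M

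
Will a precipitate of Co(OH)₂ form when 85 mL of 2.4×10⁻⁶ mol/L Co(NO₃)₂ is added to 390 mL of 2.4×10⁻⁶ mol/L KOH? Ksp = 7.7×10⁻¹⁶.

No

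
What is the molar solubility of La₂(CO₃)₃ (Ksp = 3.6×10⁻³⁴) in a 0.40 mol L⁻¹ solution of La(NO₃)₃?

4.4×10⁻¹² M

La₂(CO₃)₃(s) ⇌ 2 La³⁺(aq) + 3 CO₃²⁻(aq)
Let s be the solubility of La₂(CO₃)₃ here. The common ion gives [La³⁺] ≈ 0.40 mol L⁻¹, and [CO₃²⁻] = 3s.
Ksp = [La³⁺]^2[CO₃²⁻]^3 = (0.40)^2(3s)^3
(3s)^3 = 3.6×10⁻³⁴ / (0.40)^2 = 2.3×10⁻³³
s = 4.4×10⁻¹² mol L⁻¹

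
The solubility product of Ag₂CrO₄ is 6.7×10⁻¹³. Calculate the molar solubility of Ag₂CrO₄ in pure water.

5.5×10⁻⁵ M

Ag₂CrO₄(s) ⇌ 2 Ag⁺(aq) + CrO₄²⁻(aq)
With molar solubility s: [Ag⁺] = 2s, [CrO₄²⁻] = s.
Ksp = [Ag⁺]^2[CrO₄²⁻] = (2s)^2 · s = 4s^3
4s^3 = 6.7×10⁻¹³  ⇒  s^3 = 1.7×10⁻¹³
s = (1.7×10⁻¹³)^(1/3) = 5.5×10⁻⁵ mol/L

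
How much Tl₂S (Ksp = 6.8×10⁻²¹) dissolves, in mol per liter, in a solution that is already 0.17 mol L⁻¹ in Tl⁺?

2.4×10⁻¹⁹ M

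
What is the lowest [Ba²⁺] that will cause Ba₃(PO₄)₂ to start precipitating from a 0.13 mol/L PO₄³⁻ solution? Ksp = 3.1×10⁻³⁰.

The threshold for precipitation is Q = Ksp.
Ba₃(PO₄)₂(s) ⇌ 3 Ba²⁺(aq) + 2 PO₄³⁻(aq)
Ksp = [Ba²⁺]^3[PO₄³⁻]^2 = [Ba²⁺]^3(0.13)^2
[Ba²⁺]^3 = 3.1×10⁻³⁰ / (0.13)^2 = 1.8×10⁻²⁸
[Ba²⁺] = 5.7×10⁻¹⁰ mol/L

5.7×10⁻¹⁰ M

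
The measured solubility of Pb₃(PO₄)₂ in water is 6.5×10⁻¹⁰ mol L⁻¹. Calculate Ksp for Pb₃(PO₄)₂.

Pb₃(PO₄)₂(s) ⇌ 3 Pb²⁺(aq) + 2 PO₄³⁻(aq)
If s mol/L of Pb₃(PO₄)₂ dissolves, [Pb²⁺] = 3s and [PO₄³⁻] = 2s.
Ksp = [Pb²⁺]^3[PO₄³⁻]^2 = (3s)^3 · (2s)^2 = 108s^5
Ksp = 108 × (6.5×10⁻¹⁰)^5 = 1.3×10⁻⁴⁴

Ksp = 1.3×10⁻⁴⁴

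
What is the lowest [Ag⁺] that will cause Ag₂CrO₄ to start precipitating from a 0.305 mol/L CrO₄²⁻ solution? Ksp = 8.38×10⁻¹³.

Each salt precipitates once Q = Ksp for that salt.
Ag₂CrO₄(s) ⇌ 2 Ag⁺(aq) + CrO₄²⁻(aq)
Ksp = [Ag⁺]^2[CrO₄²⁻] = [Ag⁺]^2(0.305)
[Ag⁺]^2 = 8.38×10⁻¹³ / (0.305) = 2.75×10⁻¹²
[Ag⁺] = 1.66×10⁻⁶ mol/L

1.66×10⁻⁶ M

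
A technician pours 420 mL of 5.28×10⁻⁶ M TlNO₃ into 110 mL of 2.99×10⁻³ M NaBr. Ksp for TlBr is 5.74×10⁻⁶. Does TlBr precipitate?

No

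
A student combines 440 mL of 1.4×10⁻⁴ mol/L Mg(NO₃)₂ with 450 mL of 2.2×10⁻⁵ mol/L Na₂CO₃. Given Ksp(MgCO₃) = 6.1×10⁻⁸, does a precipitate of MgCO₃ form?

The combined volume is 890 mL.
[Mg²⁺] = (1.4×10⁻⁴)(440)/890 = 6.9×10⁻⁵ mol/L
[CO₃²⁻] = (2.2×10⁻⁵)(450)/890 = 1.1×10⁻⁵ mol/L
Q = [Mg²⁺][CO₃²⁻] = 7.7×10⁻¹⁰
Q = 7.7×10⁻¹⁰ < Ksp = 6.1×10⁻⁸, so the solution is unsaturated and no precipitate forms.

No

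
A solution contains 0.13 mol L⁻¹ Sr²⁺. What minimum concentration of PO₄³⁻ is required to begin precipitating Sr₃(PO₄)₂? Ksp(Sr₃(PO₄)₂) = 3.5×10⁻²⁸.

Precipitation begins when Q = Ksp.
Sr₃(PO₄)₂(s) ⇌ 3 Sr²⁺(aq) + 2 PO₄³⁻(aq)
Ksp = [Sr²⁺]^3[PO₄³⁻]^2 = [PO₄³⁻]^2(0.13)^3
[PO₄³⁻]^2 = 3.5×10⁻²⁸ / (0.13)^3 = 1.6×10⁻²⁵
[PO₄³⁻] = 4.0×10⁻¹³ mol L⁻¹

4.0×10⁻¹³ M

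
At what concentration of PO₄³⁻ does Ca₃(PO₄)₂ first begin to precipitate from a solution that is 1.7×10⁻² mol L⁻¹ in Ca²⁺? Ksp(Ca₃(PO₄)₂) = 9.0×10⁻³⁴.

A salt starts to precipitate once the ion product Q reaches its Ksp.
Ca₃(PO₄)₂(s) ⇌ 3 Ca²⁺(aq) + 2 PO₄³⁻(aq)
Ksp = [Ca²⁺]^3[PO₄³⁻]^2 = [PO₄³⁻]^2(1.7×10⁻²)^3
[PO₄³⁻]^2 = 9.0×10⁻³⁴ / (1.7×10⁻²)^3 = 1.8×10⁻²⁸
[PO₄³⁻] = 1.4×10⁻¹⁴ mol L⁻¹

1.4×10⁻¹⁴ M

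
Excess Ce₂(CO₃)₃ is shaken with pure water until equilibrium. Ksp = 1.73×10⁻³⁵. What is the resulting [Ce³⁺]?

8.75×10⁻⁸ M

Ce₂(CO₃)₃(s) ⇌ 2 Ce³⁺(aq) + 3 CO₃²⁻(aq)
Let s be the molar solubility. Then [Ce³⁺] = 2s and [CO₃²⁻] = 3s.
Ksp = [Ce³⁺]^2[CO₃²⁻]^3 = (2s)^2 · (3s)^3 = 108s^5 = 1.73×10⁻³⁵
s = 4.37×10⁻⁸ mol L⁻¹
[Ce³⁺] = 2s = 8.75×10⁻⁸ mol L⁻¹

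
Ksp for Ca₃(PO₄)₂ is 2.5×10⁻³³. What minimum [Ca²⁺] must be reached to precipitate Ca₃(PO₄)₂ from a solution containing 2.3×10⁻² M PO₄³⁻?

1.7×10⁻¹⁰ M

Precipitation begins when Q = Ksp.
Ca₃(PO₄)₂(s) ⇌ 3 Ca²⁺(aq) + 2 PO₄³⁻(aq)
Ksp = [Ca²⁺]^3[PO₄³⁻]^2 = [Ca²⁺]^3(2.3×10⁻²)^2
[Ca²⁺]^3 = 2.5×10⁻³³ / (2.3×10⁻²)^2 = 4.7×10⁻³⁰
[Ca²⁺] = 1.7×10⁻¹⁰ M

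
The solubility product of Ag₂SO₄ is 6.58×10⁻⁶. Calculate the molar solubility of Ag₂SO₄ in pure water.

Ag₂SO₄(s) ⇌ 2 Ag⁺(aq) + SO₄²⁻(aq)
Call the molar solubility s, so that [Ag⁺] = 2s and [SO₄²⁻] = s.
Ksp = [Ag⁺]^2[SO₄²⁻] = (2s)^2 · s = 4s^3
4s^3 = 6.58×10⁻⁶  ⇒  s^3 = 1.65×10⁻⁶
s = (1.65×10⁻⁶)^(1/3) = 1.18×10⁻² mol L⁻¹

1.18×10⁻² M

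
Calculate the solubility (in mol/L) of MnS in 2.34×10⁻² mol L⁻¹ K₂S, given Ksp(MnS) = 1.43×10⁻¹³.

MnS(s) ⇌ Mn²⁺(aq) + S²⁻(aq)
S²⁻ is already present at 2.34×10⁻² mol L⁻¹. If s mol/L of MnS dissolves, [Mn²⁺] = s while [S²⁻] ≈ 2.34×10⁻² mol L⁻¹.
Ksp = [Mn²⁺][S²⁻] = s(2.34×10⁻²)
s = 1.43×10⁻¹³ / (2.34×10⁻²) = 6.11×10⁻¹²
s = 6.11×10⁻¹² mol L⁻¹

6.11×10⁻¹² M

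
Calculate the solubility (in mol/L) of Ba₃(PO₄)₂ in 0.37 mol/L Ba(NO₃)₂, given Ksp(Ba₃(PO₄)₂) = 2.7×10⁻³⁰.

3.7×10⁻¹⁵ M

Ba₃(PO₄)₂(s) ⇌ 3 Ba²⁺(aq) + 2 PO₄³⁻(aq)
Let s be the solubility of Ba₃(PO₄)₂ here. The common ion gives [Ba²⁺] ≈ 0.37 mol/L, and [PO₄³⁻] = 2s.
Ksp = [Ba²⁺]^3[PO₄³⁻]^2 = (0.37)^3(2s)^2
(2s)^2 = 2.7×10⁻³⁰ / (0.37)^3 = 5.3×10⁻²⁹
s = 3.7×10⁻¹⁵ mol/L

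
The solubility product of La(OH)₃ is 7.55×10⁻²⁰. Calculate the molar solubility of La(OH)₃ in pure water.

7.27×10⁻⁶ M

La(OH)₃(s) ⇌ La³⁺(aq) + 3 OH⁻(aq)
Let s be the molar solubility. Then [La³⁺] = s and [OH⁻] = 3s.
Ksp = [La³⁺][OH⁻]^3 = s · (3s)^3 = 27s^4
27s^4 = 7.55×10⁻²⁰  ⇒  s^4 = 2.80×10⁻²¹
s = (2.80×10⁻²¹)^(1/4) = 7.27×10⁻⁶ M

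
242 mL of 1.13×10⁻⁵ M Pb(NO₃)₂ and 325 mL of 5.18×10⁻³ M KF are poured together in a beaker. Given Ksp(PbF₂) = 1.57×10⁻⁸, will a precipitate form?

No

Total volume after mixing = 242 + 325 = 567 mL.
[Pb²⁺] = (1.13×10⁻⁵)(242)/567 = 4.82×10⁻⁶ M
[F⁻] = (5.18×10⁻³)(325)/567 = 2.97×10⁻³ M
Q = [Pb²⁺][F⁻]^2 = 4.25×10⁻¹¹
Q = 4.25×10⁻¹¹ < Ksp = 1.57×10⁻⁸, so the solution is unsaturated and no precipitate forms.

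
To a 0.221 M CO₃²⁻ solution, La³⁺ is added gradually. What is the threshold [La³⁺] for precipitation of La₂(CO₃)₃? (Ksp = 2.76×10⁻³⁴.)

1.60×10⁻¹⁶ M

Precipitation of each salt begins when its ion product equals Ksp.
La₂(CO₃)₃(s) ⇌ 2 La³⁺(aq) + 3 CO₃²⁻(aq)
Ksp = [La³⁺]^2[CO₃²⁻]^3 = [La³⁺]^2(0.221)^3
[La³⁺]^2 = 2.76×10⁻³⁴ / (0.221)^3 = 2.56×10⁻³²
[La³⁺] = 1.60×10⁻¹⁶ M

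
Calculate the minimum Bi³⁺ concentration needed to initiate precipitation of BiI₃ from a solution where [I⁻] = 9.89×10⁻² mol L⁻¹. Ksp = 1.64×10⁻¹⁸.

1.70×10⁻¹⁵ M

Precipitation begins when Q = Ksp.
BiI₃(s) ⇌ Bi³⁺(aq) + 3 I⁻(aq)
Ksp = [Bi³⁺][I⁻]^3 = [Bi³⁺](9.89×10⁻²)^3
[Bi³⁺] = 1.64×10⁻¹⁸ / (9.89×10⁻²)^3 = 1.70×10⁻¹⁵
[Bi³⁺] = 1.70×10⁻¹⁵ mol L⁻¹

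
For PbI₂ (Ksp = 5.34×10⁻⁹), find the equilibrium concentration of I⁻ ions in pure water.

2.20×10⁻³ M

PbI₂(s) ⇌ Pb²⁺(aq) + 2 I⁻(aq)
Let s be the molar solubility. Then [Pb²⁺] = s and [I⁻] = 2s.
Ksp = [Pb²⁺][I⁻]^2 = s · (2s)^2 = 4s^3 = 5.34×10⁻⁹
s = 1.10×10⁻³ mol/L
[I⁻] = 2s = 2.20×10⁻³ mol/L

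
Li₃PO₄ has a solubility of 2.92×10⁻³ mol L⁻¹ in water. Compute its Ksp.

Ksp = 1.96×10⁻⁹

Li₃PO₄(s) ⇌ 3 Li⁺(aq) + PO₄³⁻(aq)
With molar solubility s: [Li⁺] = 3s, [PO₄³⁻] = s.
Ksp = [Li⁺]^3[PO₄³⁻] = (3s)^3 · s = 27s^4
Ksp = 27 × (2.92×10⁻³)^4 = 1.96×10⁻⁹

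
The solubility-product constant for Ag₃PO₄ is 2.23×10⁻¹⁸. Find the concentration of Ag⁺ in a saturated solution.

5.09×10⁻⁵ M

Ag₃PO₄(s) ⇌ 3 Ag⁺(aq) + PO₄³⁻(aq)
If s mol/L of Ag₃PO₄ dissolves, [Ag⁺] = 3s and [PO₄³⁻] = s.
Ksp = [Ag⁺]^3[PO₄³⁻] = (3s)^3 · s = 27s^4 = 2.23×10⁻¹⁸
s = 1.70×10⁻⁵ M
[Ag⁺] = 3s = 5.09×10⁻⁵ M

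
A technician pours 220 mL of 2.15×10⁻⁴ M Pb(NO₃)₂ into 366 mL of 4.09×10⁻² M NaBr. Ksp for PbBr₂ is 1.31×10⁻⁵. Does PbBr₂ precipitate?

The combined volume is 586 mL.
[Pb²⁺] = (2.15×10⁻⁴)(220)/586 = 8.07×10⁻⁵ M
[Br⁻] = (4.09×10⁻²)(366)/586 = 2.55×10⁻² M
Q = [Pb²⁺][Br⁻]^2 = 5.27×10⁻⁸
Q < Ksp (5.27×10⁻⁸ vs 1.31×10⁻⁵); the solution remains unsaturated and no precipitate forms.

No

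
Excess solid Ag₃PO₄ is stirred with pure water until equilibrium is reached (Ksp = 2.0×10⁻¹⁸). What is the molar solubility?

1.6×10⁻⁵ M

Ag₃PO₄(s) ⇌ 3 Ag⁺(aq) + PO₄³⁻(aq)
With molar solubility s: [Ag⁺] = 3s, [PO₄³⁻] = s.
Ksp = [Ag⁺]^3[PO₄³⁻] = (3s)^3 · s = 27s^4
27s^4 = 2.0×10⁻¹⁸  ⇒  s^4 = 7.4×10⁻²⁰
s = 1.6×10⁻⁵ M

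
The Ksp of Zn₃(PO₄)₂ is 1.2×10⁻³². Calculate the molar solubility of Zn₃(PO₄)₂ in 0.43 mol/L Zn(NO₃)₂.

1.9×10⁻¹⁶ M

Zn₃(PO₄)₂(s) ⇌ 3 Zn²⁺(aq) + 2 PO₄³⁻(aq)
With Zn²⁺ already at 0.43 mol/L and s small, take [Zn²⁺] ≈ 0.43 mol/L and [PO₄³⁻] = 2s.
Ksp = [Zn²⁺]^3[PO₄³⁻]^2 = (0.43)^3(2s)^2
(2s)^2 = 1.2×10⁻³² / (0.43)^3 = 1.5×10⁻³¹
s = 1.9×10⁻¹⁶ mol/L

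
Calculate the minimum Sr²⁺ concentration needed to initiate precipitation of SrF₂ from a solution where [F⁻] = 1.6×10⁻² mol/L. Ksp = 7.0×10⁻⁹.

A salt starts to precipitate once the ion product Q reaches its Ksp.
SrF₂(s) ⇌ Sr²⁺(aq) + 2 F⁻(aq)
Ksp = [Sr²⁺][F⁻]^2 = [Sr²⁺](1.6×10⁻²)^2
[Sr²⁺] = 7.0×10⁻⁹ / (1.6×10⁻²)^2 = 2.7×10⁻⁵
[Sr²⁺] = 2.7×10⁻⁵ mol/L

2.7×10⁻⁵ M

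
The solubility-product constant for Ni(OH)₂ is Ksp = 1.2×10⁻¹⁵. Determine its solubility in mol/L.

Ni(OH)₂(s) ⇌ Ni²⁺(aq) + 2 OH⁻(aq)
With molar solubility s: [Ni²⁺] = s, [OH⁻] = 2s.
Ksp = [Ni²⁺][OH⁻]^2 = s · (2s)^2 = 4s^3
4s^3 = 1.2×10⁻¹⁵  ⇒  s^3 = 3.0×10⁻¹⁶
s = 6.7×10⁻⁶ mol/L

6.7×10⁻⁶ M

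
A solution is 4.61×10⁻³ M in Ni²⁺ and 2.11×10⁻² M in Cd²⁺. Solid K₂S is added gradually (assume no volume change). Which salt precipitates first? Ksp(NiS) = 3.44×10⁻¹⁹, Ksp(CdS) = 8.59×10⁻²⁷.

A salt starts to precipitate once the ion product Q reaches its Ksp.
For NiS: [S²⁻] = (Ksp/[Ni²⁺]) = 7.46×10⁻¹⁷ M
For CdS: [S²⁻] = (Ksp/[Cd²⁺]) = 4.07×10⁻²⁵ M
CdS requires the lower [S²⁻], so it precipitates first.

CdS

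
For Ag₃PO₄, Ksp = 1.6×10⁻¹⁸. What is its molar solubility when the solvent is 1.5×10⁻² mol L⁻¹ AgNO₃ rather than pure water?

Ag₃PO₄(s) ⇌ 3 Ag⁺(aq) + PO₄³⁻(aq)
With Ag⁺ already at 1.5×10⁻² mol L⁻¹ and s small, take [Ag⁺] ≈ 1.5×10⁻² mol L⁻¹ and [PO₄³⁻] = s.
Ksp = [Ag⁺]^3[PO₄³⁻] = (1.5×10⁻²)^3s
s = 1.6×10⁻¹⁸ / (1.5×10⁻²)^3 = 4.7×10⁻¹³
s = 4.7×10⁻¹³ mol L⁻¹

4.7×10⁻¹³ M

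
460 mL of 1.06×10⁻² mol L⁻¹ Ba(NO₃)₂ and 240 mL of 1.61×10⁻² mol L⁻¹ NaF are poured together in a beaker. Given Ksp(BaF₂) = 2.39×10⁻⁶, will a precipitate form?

No

After mixing, V = 460 mL + 240 mL = 700 mL.
[Ba²⁺] = (1.06×10⁻²)(460)/700 = 6.97×10⁻³ mol L⁻¹
[F⁻] = (1.61×10⁻²)(240)/700 = 5.52×10⁻³ mol L⁻¹
Q = [Ba²⁺][F⁻]^2 = 2.12×10⁻⁷
Q = 2.12×10⁻⁷ < Ksp = 2.39×10⁻⁶, so the solution is unsaturated and no precipitate forms.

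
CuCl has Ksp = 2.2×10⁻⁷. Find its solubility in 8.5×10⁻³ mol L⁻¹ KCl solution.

2.6×10⁻⁵ M

CuCl(s) ⇌ Cu⁺(aq) + Cl⁻(aq)
The solution already contains Cl⁻ at 8.5×10⁻³ mol L⁻¹. Let s be the molar solubility of CuCl.
[Cl⁻] ≈ 8.5×10⁻³ mol L⁻¹ (common ion dominates); [Cu⁺] = s.
Ksp = [Cu⁺][Cl⁻] = s(8.5×10⁻³)
s = 2.2×10⁻⁷ / (8.5×10⁻³) = 2.6×10⁻⁵
s = 2.6×10⁻⁵ mol L⁻¹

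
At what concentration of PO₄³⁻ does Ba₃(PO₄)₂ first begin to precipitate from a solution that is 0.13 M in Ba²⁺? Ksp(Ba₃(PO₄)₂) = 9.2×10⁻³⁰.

6.5×10⁻¹⁴ M

The threshold for precipitation is Q = Ksp.
Ba₃(PO₄)₂(s) ⇌ 3 Ba²⁺(aq) + 2 PO₄³⁻(aq)
Ksp = [Ba²⁺]^3[PO₄³⁻]^2 = [PO₄³⁻]^2(0.13)^3
[PO₄³⁻]^2 = 9.2×10⁻³⁰ / (0.13)^3 = 4.2×10⁻²⁷
[PO₄³⁻] = 6.5×10⁻¹⁴ M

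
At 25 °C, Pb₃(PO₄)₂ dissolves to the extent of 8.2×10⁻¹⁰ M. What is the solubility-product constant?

Pb₃(PO₄)₂(s) ⇌ 3 Pb²⁺(aq) + 2 PO₄³⁻(aq)
With molar solubility s: [Pb²⁺] = 3s, [PO₄³⁻] = 2s.
Ksp = [Pb²⁺]^3[PO₄³⁻]^2 = (3s)^3 · (2s)^2 = 108s^5
Ksp = 108 × (8.2×10⁻¹⁰)^5 = 4.0×10⁻⁴⁴

Ksp = 4.0×10⁻⁴⁴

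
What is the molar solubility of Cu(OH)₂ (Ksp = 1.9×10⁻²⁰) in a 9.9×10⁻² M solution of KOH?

1.9×10⁻¹⁸ M

Cu(OH)₂(s) ⇌ Cu²⁺(aq) + 2 OH⁻(aq)
OH⁻ is already present at 9.9×10⁻² M. If s mol/L of Cu(OH)₂ dissolves, [Cu²⁺] = s while [OH⁻] ≈ 9.9×10⁻² M.
Ksp = [Cu²⁺][OH⁻]^2 = s(9.9×10⁻²)^2
s = 1.9×10⁻²⁰ / (9.9×10⁻²)^2 = 1.9×10⁻¹⁸
s = 1.9×10⁻¹⁸ M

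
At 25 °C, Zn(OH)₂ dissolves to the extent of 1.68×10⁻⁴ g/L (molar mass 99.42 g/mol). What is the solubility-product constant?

Ksp = 1.93×10⁻¹⁷

Molar solubility s = (1.68×10⁻⁴ g/L) / (99.42 g/mol) = 1.6898×10⁻⁶ mol/L
Zn(OH)₂(s) ⇌ Zn²⁺(aq) + 2 OH⁻(aq)
With molar solubility s: [Zn²⁺] = s, [OH⁻] = 2s.
Ksp = [Zn²⁺][OH⁻]^2 = s · (2s)^2 = 4s^3
Ksp = 4 × (1.6898×10⁻⁶)^3 = 1.93×10⁻¹⁷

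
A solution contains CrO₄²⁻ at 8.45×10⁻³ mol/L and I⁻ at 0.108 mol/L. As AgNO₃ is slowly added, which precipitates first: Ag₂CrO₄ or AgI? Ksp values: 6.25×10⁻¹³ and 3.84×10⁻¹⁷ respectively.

AgI

A salt starts to precipitate once the ion product Q reaches its Ksp.
For Ag₂CrO₄: [Ag⁺] = (Ksp/[CrO₄²⁻])^(1/2) = 8.60×10⁻⁶ mol/L
For AgI: [Ag⁺] = (Ksp/[I⁻]) = 3.56×10⁻¹⁶ mol/L
Since AgI needs less Ag⁺ to reach saturation, it precipitates first.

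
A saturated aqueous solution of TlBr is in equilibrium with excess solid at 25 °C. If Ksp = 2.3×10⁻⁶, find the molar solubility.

TlBr(s) ⇌ Tl⁺(aq) + Br⁻(aq)
Let s be the molar solubility. Then [Tl⁺] = s and [Br⁻] = s.
Ksp = [Tl⁺][Br⁻] = s · s = s^2
s^2 = 2.3×10⁻⁶
Taking the 2nd root, s = 1.5×10⁻³ M.

1.5×10⁻³ M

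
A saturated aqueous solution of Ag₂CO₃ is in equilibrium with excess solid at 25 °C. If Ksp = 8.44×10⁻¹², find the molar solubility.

Ag₂CO₃(s) ⇌ 2 Ag⁺(aq) + CO₃²⁻(aq)
With molar solubility s: [Ag⁺] = 2s, [CO₃²⁻] = s.
Ksp = [Ag⁺]^2[CO₃²⁻] = (2s)^2 · s = 4s^3
4s^3 = 8.44×10⁻¹²  ⇒  s^3 = 2.11×10⁻¹²
s = (2.11×10⁻¹²)^(1/3) = 1.28×10⁻⁴ mol L⁻¹

1.28×10⁻⁴ M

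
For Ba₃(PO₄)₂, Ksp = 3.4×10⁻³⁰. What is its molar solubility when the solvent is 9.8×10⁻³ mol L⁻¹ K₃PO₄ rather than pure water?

Ba₃(PO₄)₂(s) ⇌ 3 Ba²⁺(aq) + 2 PO₄³⁻(aq)
The solution already contains PO₄³⁻ at 9.8×10⁻³ mol L⁻¹. Let s be the molar solubility of Ba₃(PO₄)₂.
[PO₄³⁻] ≈ 9.8×10⁻³ mol L⁻¹ (common ion dominates); [Ba²⁺] = 3s.
Ksp = [Ba²⁺]^3[PO₄³⁻]^2 = (3s)^3(9.8×10⁻³)^2
(3s)^3 = 3.4×10⁻³⁰ / (9.8×10⁻³)^2 = 3.5×10⁻²⁶
s = 1.1×10⁻⁹ mol L⁻¹

1.1×10⁻⁹ M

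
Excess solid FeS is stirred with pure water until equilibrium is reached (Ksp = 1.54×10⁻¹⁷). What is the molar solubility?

3.92×10⁻⁹ M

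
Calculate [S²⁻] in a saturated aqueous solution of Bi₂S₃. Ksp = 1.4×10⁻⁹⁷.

Bi₂S₃(s) ⇌ 2 Bi³⁺(aq) + 3 S²⁻(aq)
For each mole of Bi₂S₃ that dissolves per liter, [Bi³⁺] = 2s and [S²⁻] = 3s; let s denote this solubility.
Ksp = [Bi³⁺]^2[S²⁻]^3 = (2s)^2 · (3s)^3 = 108s^5 = 1.4×10⁻⁹⁷
s = 1.7×10⁻²⁰ mol L⁻¹
[S²⁻] = 3s = 5.0×10⁻²⁰ mol L⁻¹

5.0×10⁻²⁰ M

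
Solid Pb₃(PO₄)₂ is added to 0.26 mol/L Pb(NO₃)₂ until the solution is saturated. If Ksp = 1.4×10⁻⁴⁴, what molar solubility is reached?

4.5×10⁻²² M

Pb₃(PO₄)₂(s) ⇌ 3 Pb²⁺(aq) + 2 PO₄³⁻(aq)
The solution already contains Pb²⁺ at 0.26 mol/L. Let s be the molar solubility of Pb₃(PO₄)₂.
[Pb²⁺] ≈ 0.26 mol/L (common ion dominates); [PO₄³⁻] = 2s.
Ksp = [Pb²⁺]^3[PO₄³⁻]^2 = (0.26)^3(2s)^2
(2s)^2 = 1.4×10⁻⁴⁴ / (0.26)^3 = 8.0×10⁻⁴³
s = 4.5×10⁻²² mol/L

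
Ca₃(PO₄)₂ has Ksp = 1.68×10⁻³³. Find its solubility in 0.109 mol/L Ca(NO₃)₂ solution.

5.69×10⁻¹⁶ M

Ca₃(PO₄)₂(s) ⇌ 3 Ca²⁺(aq) + 2 PO₄³⁻(aq)
Let s be the solubility of Ca₃(PO₄)₂ here. The common ion gives [Ca²⁺] ≈ 0.109 mol/L, and [PO₄³⁻] = 2s.
Ksp = [Ca²⁺]^3[PO₄³⁻]^2 = (0.109)^3(2s)^2
(2s)^2 = 1.68×10⁻³³ / (0.109)^3 = 1.30×10⁻³⁰
s = 5.69×10⁻¹⁶ mol/L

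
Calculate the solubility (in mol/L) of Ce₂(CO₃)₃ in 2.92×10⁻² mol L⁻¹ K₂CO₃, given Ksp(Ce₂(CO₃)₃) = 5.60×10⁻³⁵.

7.50×10⁻¹⁶ M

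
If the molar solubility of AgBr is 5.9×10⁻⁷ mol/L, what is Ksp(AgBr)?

AgBr(s) ⇌ Ag⁺(aq) + Br⁻(aq)
If s mol/L of AgBr dissolves, [Ag⁺] = s and [Br⁻] = s.
Ksp = [Ag⁺][Br⁻] = s · s = s^2
Ksp = (5.9×10⁻⁷)^2 = 3.5×10⁻¹³

Ksp = 3.5×10⁻¹³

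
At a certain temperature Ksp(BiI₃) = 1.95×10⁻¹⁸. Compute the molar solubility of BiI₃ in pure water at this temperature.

BiI₃(s) ⇌ Bi³⁺(aq) + 3 I⁻(aq)
If s mol/L of BiI₃ dissolves, [Bi³⁺] = s and [I⁻] = 3s.
Ksp = [Bi³⁺][I⁻]^3 = s · (3s)^3 = 27s^4
27s^4 = 1.95×10⁻¹⁸  ⇒  s^4 = 7.22×10⁻²⁰
s = (7.22×10⁻²⁰)^(1/4) = 1.64×10⁻⁵ mol L⁻¹

1.64×10⁻⁵ M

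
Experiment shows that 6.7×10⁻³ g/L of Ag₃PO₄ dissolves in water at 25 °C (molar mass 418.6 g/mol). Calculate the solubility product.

Ksp = 1.8×10⁻¹⁸

Molar solubility s = (6.7×10⁻³ g/L) / (418.6 g/mol) = 1.601×10⁻⁵ mol/L
Ag₃PO₄(s) ⇌ 3 Ag⁺(aq) + PO₄³⁻(aq)
Let s be the molar solubility. Then [Ag⁺] = 3s and [PO₄³⁻] = s.
Ksp = [Ag⁺]^3[PO₄³⁻] = (3s)^3 · s = 27s^4
Ksp = 27 × (1.601×10⁻⁵)^4 = 1.8×10⁻¹⁸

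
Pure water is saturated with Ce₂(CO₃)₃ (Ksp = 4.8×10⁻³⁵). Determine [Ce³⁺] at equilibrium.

1.1×10⁻⁷ M

Ce₂(CO₃)₃(s) ⇌ 2 Ce³⁺(aq) + 3 CO₃²⁻(aq)
For each mole of Ce₂(CO₃)₃ that dissolves per liter, [Ce³⁺] = 2s and [CO₃²⁻] = 3s; let s denote this solubility.
Ksp = [Ce³⁺]^2[CO₃²⁻]^3 = (2s)^2 · (3s)^3 = 108s^5 = 4.8×10⁻³⁵
s = 5.4×10⁻⁸ mol L⁻¹
[Ce³⁺] = 2s = 1.1×10⁻⁷ mol L⁻¹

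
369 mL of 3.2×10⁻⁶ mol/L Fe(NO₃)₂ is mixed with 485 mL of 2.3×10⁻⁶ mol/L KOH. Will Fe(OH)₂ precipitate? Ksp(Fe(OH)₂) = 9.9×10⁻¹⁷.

Total volume after mixing = 369 + 485 = 854 mL.
[Fe²⁺] = (3.2×10⁻⁶)(369)/854 = 1.4×10⁻⁶ mol/L
[OH⁻] = (2.3×10⁻⁶)(485)/854 = 1.3×10⁻⁶ mol/L
Q = [Fe²⁺][OH⁻]^2 = 2.4×10⁻¹⁸
Q = 2.4×10⁻¹⁸ < Ksp = 9.9×10⁻¹⁷, so the solution is unsaturated and no precipitate forms.

No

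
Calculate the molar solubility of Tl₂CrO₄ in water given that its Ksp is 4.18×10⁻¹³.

Tl₂CrO₄(s) ⇌ 2 Tl⁺(aq) + CrO₄²⁻(aq)
If s mol/L of Tl₂CrO₄ dissolves, [Tl⁺] = 2s and [CrO₄²⁻] = s.
Ksp = [Tl⁺]^2[CrO₄²⁻] = (2s)^2 · s = 4s^3
4s^3 = 4.18×10⁻¹³  ⇒  s^3 = 1.05×10⁻¹³
Taking the 3rd root, s = 4.71×10⁻⁵ mol/L.

4.71×10⁻⁵ M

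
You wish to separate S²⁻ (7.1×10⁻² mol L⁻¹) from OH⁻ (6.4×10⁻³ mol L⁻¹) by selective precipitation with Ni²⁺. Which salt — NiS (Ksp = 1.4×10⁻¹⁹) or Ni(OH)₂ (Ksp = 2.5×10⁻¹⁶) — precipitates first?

NiS

A salt starts to precipitate once the ion product Q reaches its Ksp.
For NiS: [Ni²⁺] = (Ksp/[S²⁻]) = 2.0×10⁻¹⁸ mol L⁻¹
For Ni(OH)₂: [Ni²⁺] = (Ksp/[OH⁻]^2) = 6.1×10⁻¹² mol L⁻¹
Since NiS needs less Ni²⁺ to reach saturation, it precipitates first.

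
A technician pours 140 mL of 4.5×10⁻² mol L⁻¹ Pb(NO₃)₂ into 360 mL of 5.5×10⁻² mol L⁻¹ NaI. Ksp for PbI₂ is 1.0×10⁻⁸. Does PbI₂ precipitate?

Yes

Total volume after mixing = 140 + 360 = 500 mL.
[Pb²⁺] = (4.5×10⁻²)(140)/500 = 1.3×10⁻² mol L⁻¹
[I⁻] = (5.5×10⁻²)(360)/500 = 4.0×10⁻² mol L⁻¹
Q = [Pb²⁺][I⁻]^2 = 2.0×10⁻⁵
Because Q > Ksp (2.0×10⁻⁵ vs 1.0×10⁻⁸), a precipitate of PbI₂ forms.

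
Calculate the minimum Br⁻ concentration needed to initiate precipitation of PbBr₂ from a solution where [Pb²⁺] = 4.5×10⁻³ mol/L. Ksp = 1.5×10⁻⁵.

5.8×10⁻² M

The threshold for precipitation is Q = Ksp.
PbBr₂(s) ⇌ Pb²⁺(aq) + 2 Br⁻(aq)
Ksp = [Pb²⁺][Br⁻]^2 = [Br⁻]^2(4.5×10⁻³)
[Br⁻]^2 = 1.5×10⁻⁵ / (4.5×10⁻³) = 3.3×10⁻³
[Br⁻] = 5.8×10⁻² mol/L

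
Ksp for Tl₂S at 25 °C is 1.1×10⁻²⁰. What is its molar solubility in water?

Tl₂S(s) ⇌ 2 Tl⁺(aq) + S²⁻(aq)
For each mole of Tl₂S that dissolves per liter, [Tl⁺] = 2s and [S²⁻] = s; let s denote this solubility.
Ksp = [Tl⁺]^2[S²⁻] = (2s)^2 · s = 4s^3
4s^3 = 1.1×10⁻²⁰  ⇒  s^3 = 2.8×10⁻²¹
s = (2.8×10⁻²¹)^(1/3) = 1.4×10⁻⁷ M

1.4×10⁻⁷ M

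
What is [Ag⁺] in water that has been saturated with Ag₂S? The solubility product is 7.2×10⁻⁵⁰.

Ag₂S(s) ⇌ 2 Ag⁺(aq) + S²⁻(aq)
If s mol/L of Ag₂S dissolves, [Ag⁺] = 2s and [S²⁻] = s.
Ksp = [Ag⁺]^2[S²⁻] = (2s)^2 · s = 4s^3 = 7.2×10⁻⁵⁰
s = 2.6×10⁻¹⁷ mol/L
[Ag⁺] = 2s = 5.2×10⁻¹⁷ mol/L

5.2×10⁻¹⁷ M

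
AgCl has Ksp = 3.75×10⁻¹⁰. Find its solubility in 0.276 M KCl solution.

1.36×10⁻⁹ M

AgCl(s) ⇌ Ag⁺(aq) + Cl⁻(aq)
The solution already contains Cl⁻ at 0.276 M. Let s be the molar solubility of AgCl.
[Cl⁻] ≈ 0.276 M (common ion dominates); [Ag⁺] = s.
Ksp = [Ag⁺][Cl⁻] = s(0.276)
s = 3.75×10⁻¹⁰ / (0.276) = 1.36×10⁻⁹
s = 1.36×10⁻⁹ M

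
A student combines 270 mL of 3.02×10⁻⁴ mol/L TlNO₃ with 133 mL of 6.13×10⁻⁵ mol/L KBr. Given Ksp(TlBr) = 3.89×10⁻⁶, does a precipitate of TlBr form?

Total volume after mixing = 270 + 133 = 403 mL.
[Tl⁺] = (3.02×10⁻⁴)(270)/403 = 2.02×10⁻⁴ mol/L
[Br⁻] = (6.13×10⁻⁵)(133)/403 = 2.02×10⁻⁵ mol/L
Q = [Tl⁺][Br⁻] = 4.09×10⁻⁹
Since Q (4.09×10⁻⁹) is less than Ksp (3.89×10⁻⁶), no TlBr precipitates.

No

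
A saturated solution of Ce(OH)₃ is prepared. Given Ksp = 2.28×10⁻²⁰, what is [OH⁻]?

Ce(OH)₃(s) ⇌ Ce³⁺(aq) + 3 OH⁻(aq)
With molar solubility s: [Ce³⁺] = s, [OH⁻] = 3s.
Ksp = [Ce³⁺][OH⁻]^3 = s · (3s)^3 = 27s^4 = 2.28×10⁻²⁰
s = 5.39×10⁻⁶ mol/L
[OH⁻] = 3s = 1.62×10⁻⁵ mol/L

1.62×10⁻⁵ M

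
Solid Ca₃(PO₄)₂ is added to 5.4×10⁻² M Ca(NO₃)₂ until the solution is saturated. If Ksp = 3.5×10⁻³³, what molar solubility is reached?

2.4×10⁻¹⁵ M

Ca₃(PO₄)₂(s) ⇌ 3 Ca²⁺(aq) + 2 PO₄³⁻(aq)
Ca²⁺ is already present at 5.4×10⁻² M. If s mol/L of Ca₃(PO₄)₂ dissolves, [PO₄³⁻] = 2s while [Ca²⁺] ≈ 5.4×10⁻² M.
Ksp = [Ca²⁺]^3[PO₄³⁻]^2 = (5.4×10⁻²)^3(2s)^2
(2s)^2 = 3.5×10⁻³³ / (5.4×10⁻²)^3 = 2.2×10⁻²⁹
s = 2.4×10⁻¹⁵ M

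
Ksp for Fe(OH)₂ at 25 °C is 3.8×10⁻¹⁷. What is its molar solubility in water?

2.1×10⁻⁶ M

Fe(OH)₂(s) ⇌ Fe²⁺(aq) + 2 OH⁻(aq)
With molar solubility s: [Fe²⁺] = s, [OH⁻] = 2s.
Ksp = [Fe²⁺][OH⁻]^2 = s · (2s)^2 = 4s^3
4s^3 = 3.8×10⁻¹⁷  ⇒  s^3 = 9.5×10⁻¹⁸
s = 2.1×10⁻⁶ mol/L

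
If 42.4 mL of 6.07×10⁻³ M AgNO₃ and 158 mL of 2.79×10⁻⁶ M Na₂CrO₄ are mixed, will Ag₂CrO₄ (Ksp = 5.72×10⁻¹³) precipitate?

Yes

Total volume after mixing = 42.4 + 158 = 200.4 mL.
[Ag⁺] = (6.07×10⁻³)(42.4)/200.4 = 1.28×10⁻³ M
[CrO₄²⁻] = (2.79×10⁻⁶)(158)/200.4 = 2.20×10⁻⁶ M
Q = [Ag⁺]^2[CrO₄²⁻] = 3.63×10⁻¹²
Because Q > Ksp (3.63×10⁻¹² vs 5.72×10⁻¹³), a precipitate of Ag₂CrO₄ forms.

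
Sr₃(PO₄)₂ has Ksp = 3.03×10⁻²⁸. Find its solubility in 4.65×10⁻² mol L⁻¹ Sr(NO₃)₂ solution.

Sr₃(PO₄)₂(s) ⇌ 3 Sr²⁺(aq) + 2 PO₄³⁻(aq)
The solution already contains Sr²⁺ at 4.65×10⁻² mol L⁻¹. Let s be the molar solubility of Sr₃(PO₄)₂.
[Sr²⁺] ≈ 4.65×10⁻² mol L⁻¹ (common ion dominates); [PO₄³⁻] = 2s.
Ksp = [Sr²⁺]^3[PO₄³⁻]^2 = (4.65×10⁻²)^3(2s)^2
(2s)^2 = 3.03×10⁻²⁸ / (4.65×10⁻²)^3 = 3.01×10⁻²⁴
s = 8.68×10⁻¹³ mol L⁻¹

8.68×10⁻¹³ M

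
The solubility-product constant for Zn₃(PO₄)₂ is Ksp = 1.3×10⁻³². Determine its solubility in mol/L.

1.6×10⁻⁷ M

Zn₃(PO₄)₂(s) ⇌ 3 Zn²⁺(aq) + 2 PO₄³⁻(aq)
Let s be the molar solubility. Then [Zn²⁺] = 3s and [PO₄³⁻] = 2s.
Ksp = [Zn²⁺]^3[PO₄³⁻]^2 = (3s)^3 · (2s)^2 = 108s^5
108s^5 = 1.3×10⁻³²  ⇒  s^5 = 1.2×10⁻³⁴
Taking the 5th root, s = 1.6×10⁻⁷ mol L⁻¹.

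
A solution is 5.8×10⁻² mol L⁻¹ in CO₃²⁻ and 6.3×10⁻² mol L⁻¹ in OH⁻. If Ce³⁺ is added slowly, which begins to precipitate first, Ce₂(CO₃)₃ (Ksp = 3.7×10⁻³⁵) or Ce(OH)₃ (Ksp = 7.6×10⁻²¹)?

A salt starts to precipitate once the ion product Q reaches its Ksp.
For Ce₂(CO₃)₃: [Ce³⁺] = (Ksp/[CO₃²⁻]^3)^(1/2) = 4.4×10⁻¹⁶ mol L⁻¹
For Ce(OH)₃: [Ce³⁺] = (Ksp/[OH⁻]^3) = 3.0×10⁻¹⁷ mol L⁻¹
Since Ce(OH)₃ needs less Ce³⁺ to reach saturation, it precipitates first.

Ce(OH)₃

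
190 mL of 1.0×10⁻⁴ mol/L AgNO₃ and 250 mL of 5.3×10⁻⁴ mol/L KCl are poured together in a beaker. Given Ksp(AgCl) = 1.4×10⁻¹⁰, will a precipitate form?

Yes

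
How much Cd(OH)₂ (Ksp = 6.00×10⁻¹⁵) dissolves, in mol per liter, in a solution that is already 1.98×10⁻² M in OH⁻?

Cd(OH)₂(s) ⇌ Cd²⁺(aq) + 2 OH⁻(aq)
Let s be the solubility of Cd(OH)₂ here. The common ion gives [OH⁻] ≈ 1.98×10⁻² M, and [Cd²⁺] = s.
Ksp = [Cd²⁺][OH⁻]^2 = s(1.98×10⁻²)^2
s = 6.00×10⁻¹⁵ / (1.98×10⁻²)^2 = 1.53×10⁻¹¹
s = 1.53×10⁻¹¹ M

1.53×10⁻¹¹ M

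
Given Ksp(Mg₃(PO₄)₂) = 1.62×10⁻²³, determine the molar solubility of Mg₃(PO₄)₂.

Mg₃(PO₄)₂(s) ⇌ 3 Mg²⁺(aq) + 2 PO₄³⁻(aq)
Let s be the molar solubility. Then [Mg²⁺] = 3s and [PO₄³⁻] = 2s.
Ksp = [Mg²⁺]^3[PO₄³⁻]^2 = (3s)^3 · (2s)^2 = 108s^5
108s^5 = 1.62×10⁻²³  ⇒  s^5 = 1.50×10⁻²⁵
s = 1.08×10⁻⁵ mol/L

1.08×10⁻⁵ M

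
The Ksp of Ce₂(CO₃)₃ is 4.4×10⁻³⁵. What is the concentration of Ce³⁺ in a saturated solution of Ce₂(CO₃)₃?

1.1×10⁻⁷ M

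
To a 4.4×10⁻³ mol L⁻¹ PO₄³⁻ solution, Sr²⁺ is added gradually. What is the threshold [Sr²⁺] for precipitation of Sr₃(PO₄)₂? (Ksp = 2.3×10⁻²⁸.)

Precipitation of each salt begins when its ion product equals Ksp.
Sr₃(PO₄)₂(s) ⇌ 3 Sr²⁺(aq) + 2 PO₄³⁻(aq)
Ksp = [Sr²⁺]^3[PO₄³⁻]^2 = [Sr²⁺]^3(4.4×10⁻³)^2
[Sr²⁺]^3 = 2.3×10⁻²⁸ / (4.4×10⁻³)^2 = 1.2×10⁻²³
[Sr²⁺] = 2.3×10⁻⁸ mol L⁻¹

2.3×10⁻⁸ M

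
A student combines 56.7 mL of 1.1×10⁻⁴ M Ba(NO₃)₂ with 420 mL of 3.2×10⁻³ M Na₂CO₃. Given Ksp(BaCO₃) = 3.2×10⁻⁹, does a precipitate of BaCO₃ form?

Yes

After mixing, V = 56.7 mL + 420 mL = 476.7 mL.
[Ba²⁺] = (1.1×10⁻⁴)(56.7)/476.7 = 1.3×10⁻⁵ M
[CO₃²⁻] = (3.2×10⁻³)(420)/476.7 = 2.8×10⁻³ M
Q = [Ba²⁺][CO₃²⁻] = 3.7×10⁻⁸
Because Q > Ksp (3.7×10⁻⁸ vs 3.2×10⁻⁹), a precipitate of BaCO₃ forms.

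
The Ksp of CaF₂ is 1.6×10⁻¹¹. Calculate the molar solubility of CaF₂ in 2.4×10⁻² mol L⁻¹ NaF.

CaF₂(s) ⇌ Ca²⁺(aq) + 2 F⁻(aq)
With F⁻ already at 2.4×10⁻² mol L⁻¹ and s small, take [F⁻] ≈ 2.4×10⁻² mol L⁻¹ and [Ca²⁺] = s.
Ksp = [Ca²⁺][F⁻]^2 = s(2.4×10⁻²)^2
s = 1.6×10⁻¹¹ / (2.4×10⁻²)^2 = 2.8×10⁻⁸
s = 2.8×10⁻⁸ mol L⁻¹

2.8×10⁻⁸ M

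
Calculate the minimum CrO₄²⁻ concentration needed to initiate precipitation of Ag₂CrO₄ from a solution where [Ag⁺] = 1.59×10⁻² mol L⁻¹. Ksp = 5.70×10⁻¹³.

2.25×10⁻⁹ M

Precipitation of each salt begins when its ion product equals Ksp.
Ag₂CrO₄(s) ⇌ 2 Ag⁺(aq) + CrO₄²⁻(aq)
Ksp = [Ag⁺]^2[CrO₄²⁻] = [CrO₄²⁻](1.59×10⁻²)^2
[CrO₄²⁻] = 5.70×10⁻¹³ / (1.59×10⁻²)^2 = 2.25×10⁻⁹
[CrO₄²⁻] = 2.25×10⁻⁹ mol L⁻¹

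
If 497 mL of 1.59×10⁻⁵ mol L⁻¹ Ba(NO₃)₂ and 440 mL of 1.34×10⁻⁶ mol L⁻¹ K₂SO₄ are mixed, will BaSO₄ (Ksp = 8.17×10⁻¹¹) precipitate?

The combined volume is 937 mL.
[Ba²⁺] = (1.59×10⁻⁵)(497)/937 = 8.43×10⁻⁶ mol L⁻¹
[SO₄²⁻] = (1.34×10⁻⁶)(440)/937 = 6.29×10⁻⁷ mol L⁻¹
Q = [Ba²⁺][SO₄²⁻] = 5.31×10⁻¹²
Since Q (5.31×10⁻¹²) is less than Ksp (8.17×10⁻¹¹), no BaSO₄ precipitates.

No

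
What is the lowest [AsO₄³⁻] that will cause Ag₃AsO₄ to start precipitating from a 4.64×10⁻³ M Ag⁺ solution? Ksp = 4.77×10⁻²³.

4.77×10⁻¹⁶ M

A salt starts to precipitate once the ion product Q reaches its Ksp.
Ag₃AsO₄(s) ⇌ 3 Ag⁺(aq) + AsO₄³⁻(aq)
Ksp = [Ag⁺]^3[AsO₄³⁻] = [AsO₄³⁻](4.64×10⁻³)^3
[AsO₄³⁻] = 4.77×10⁻²³ / (4.64×10⁻³)^3 = 4.77×10⁻¹⁶
[AsO₄³⁻] = 4.77×10⁻¹⁶ M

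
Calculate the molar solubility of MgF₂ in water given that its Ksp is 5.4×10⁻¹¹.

2.4×10⁻⁴ M

MgF₂(s) ⇌ Mg²⁺(aq) + 2 F⁻(aq)
Call the molar solubility s, so that [Mg²⁺] = s and [F⁻] = 2s.
Ksp = [Mg²⁺][F⁻]^2 = s · (2s)^2 = 4s^3
4s^3 = 5.4×10⁻¹¹  ⇒  s^3 = 1.4×10⁻¹¹
Taking the 3rd root, s = 2.4×10⁻⁴ mol/L.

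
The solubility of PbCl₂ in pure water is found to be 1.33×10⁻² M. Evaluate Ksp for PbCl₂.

PbCl₂(s) ⇌ Pb²⁺(aq) + 2 Cl⁻(aq)
Call the molar solubility s, so that [Pb²⁺] = s and [Cl⁻] = 2s.
Ksp = [Pb²⁺][Cl⁻]^2 = s · (2s)^2 = 4s^3
Ksp = 4 × (1.33×10⁻²)^3 = 9.41×10⁻⁶

Ksp = 9.41×10⁻⁶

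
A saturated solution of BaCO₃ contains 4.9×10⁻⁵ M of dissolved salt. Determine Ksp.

Ksp = 2.4×10⁻⁹

BaCO₃(s) ⇌ Ba²⁺(aq) + CO₃²⁻(aq)
Call the molar solubility s, so that [Ba²⁺] = s and [CO₃²⁻] = s.
Ksp = [Ba²⁺][CO₃²⁻] = s · s = s^2
Ksp = (4.9×10⁻⁵)^2 = 2.4×10⁻⁹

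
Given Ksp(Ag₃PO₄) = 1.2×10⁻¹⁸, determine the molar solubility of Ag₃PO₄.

Ag₃PO₄(s) ⇌ 3 Ag⁺(aq) + PO₄³⁻(aq)
If s mol/L of Ag₃PO₄ dissolves, [Ag⁺] = 3s and [PO₄³⁻] = s.
Ksp = [Ag⁺]^3[PO₄³⁻] = (3s)^3 · s = 27s^4
27s^4 = 1.2×10⁻¹⁸  ⇒  s^4 = 4.4×10⁻²⁰
s = 1.5×10⁻⁵ M

1.5×10⁻⁵ M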